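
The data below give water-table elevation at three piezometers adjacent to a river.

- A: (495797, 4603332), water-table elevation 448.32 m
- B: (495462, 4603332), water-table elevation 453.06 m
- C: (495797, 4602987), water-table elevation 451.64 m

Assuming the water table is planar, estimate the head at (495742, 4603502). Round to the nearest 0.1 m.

∂h/∂x = (453.06 − 448.32) / (495462 − 495797) = -0.01415
∂h/∂y = (451.64 − 448.32) / (4602987 − 4603332) = -0.009623
h(495742, 4603502) = 448.32 + (-0.01415)·(-55) + (-0.009623)·(170) = 448.32 +0.778 -1.636 = 447.462 m.

447.5 m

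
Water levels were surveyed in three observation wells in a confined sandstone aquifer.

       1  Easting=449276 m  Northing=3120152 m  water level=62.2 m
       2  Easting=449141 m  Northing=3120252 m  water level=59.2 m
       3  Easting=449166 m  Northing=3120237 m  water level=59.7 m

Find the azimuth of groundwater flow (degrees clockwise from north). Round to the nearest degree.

With h = a·x + b·y + c and 1 as origin, the differences give:
  (-135)·a + 100·b = -3.0
  (-110)·a + 85·b = -2.5
Eliminate b (×85 and ×100, subtract): -475·a = -5.00 → a = ∂h/∂x = +0.01053
Back-substitute: b = ∂h/∂y = -0.01579.
Flow direction (−∇h) has components (-0.01053 E, +0.01579 N).
Azimuth = atan2(E, N) = atan2(-0.01053, +0.01579) = 326.3° ≈ 326°.

326°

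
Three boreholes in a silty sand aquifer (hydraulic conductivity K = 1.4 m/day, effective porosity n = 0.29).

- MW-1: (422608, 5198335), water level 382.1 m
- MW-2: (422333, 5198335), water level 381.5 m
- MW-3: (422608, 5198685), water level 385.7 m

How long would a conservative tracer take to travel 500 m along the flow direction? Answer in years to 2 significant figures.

∂h/∂x = (381.5 − 382.1) / (422333 − 422608) = +0.002182
∂h/∂y = (385.7 − 382.1) / (5198685 − 5198335) = +0.01029
|∇h| = √(0.002182² + 0.01029²) = 0.01052
Seepage velocity v = K·i/n = 1.4 × 0.01052 / 0.29 = 0.05079 m/day.
t = 500 / 0.05079 = 9844 days = 27 years.

27 years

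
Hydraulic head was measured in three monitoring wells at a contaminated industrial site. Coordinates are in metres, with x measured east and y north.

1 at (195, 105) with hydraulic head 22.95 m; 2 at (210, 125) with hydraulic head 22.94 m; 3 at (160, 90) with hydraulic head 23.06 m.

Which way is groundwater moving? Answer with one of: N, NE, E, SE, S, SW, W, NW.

SE

With h = a·x + b·y + c and 1 as origin, the differences give:
  15·a + 20·b = -0.01
  (-35)·a + (-15)·b = +0.11
Eliminate b (×(-15) and ×20, subtract): 475·a = -2.050 → a = ∂h/∂x = -0.004316
Back-substitute: b = ∂h/∂y = +0.002737.
Flow = −∇h = (+0.004316 east, -0.002737 north), which points southeast.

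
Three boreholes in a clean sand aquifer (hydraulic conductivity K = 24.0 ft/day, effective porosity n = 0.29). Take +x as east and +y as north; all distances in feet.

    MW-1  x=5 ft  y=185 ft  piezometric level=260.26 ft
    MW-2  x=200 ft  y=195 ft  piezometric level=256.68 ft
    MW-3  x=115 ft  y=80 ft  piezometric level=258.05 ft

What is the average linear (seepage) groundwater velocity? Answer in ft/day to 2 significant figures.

Three-point gradient (reference MW-1): Δ to MW-2 = (195, 10, -3.58), Δ to MW-3 = (110, -105, -2.21).
∂h/∂x = -0.01845, ∂h/∂y = +0.001722 (det = -21575).
|∇h| = √(-0.01845² + 0.001722²) = 0.01853
Seepage velocity v = K·i/n = 24.0 × 0.01853 / 0.29 = 1.534 ft/day.

1.5 ft/day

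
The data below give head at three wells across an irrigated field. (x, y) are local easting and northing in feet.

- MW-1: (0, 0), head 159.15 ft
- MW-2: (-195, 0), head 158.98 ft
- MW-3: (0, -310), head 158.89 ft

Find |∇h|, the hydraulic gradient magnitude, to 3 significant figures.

0.00121

∂h/∂x = (158.98 − 159.15) / (-195 − 0) = +0.0008718
∂h/∂y = (158.89 − 159.15) / (-310 − 0) = +0.0008387
|∇h| = √(0.0008718² + 0.0008387²) = 0.00121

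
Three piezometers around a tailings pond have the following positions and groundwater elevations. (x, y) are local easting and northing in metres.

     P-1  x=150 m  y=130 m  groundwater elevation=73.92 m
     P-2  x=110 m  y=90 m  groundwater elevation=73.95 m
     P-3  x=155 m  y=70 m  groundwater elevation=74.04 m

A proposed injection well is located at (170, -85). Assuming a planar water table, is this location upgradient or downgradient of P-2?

Differences from P-1: to P-2 (Δx, Δy, Δh) = (-40, -40, +0.03); to P-3 = (5, -60, +0.12).
Solve a·Δx + b·Δy = Δh: det = (-40)·(-60) − 5·(-40) = 2600.
∂h/∂x = [(+0.03)·(-60) − (+0.12)·(-40)] / 2600 = +0.001154
∂h/∂y = [(-40)·(+0.12) − 5·(+0.03)] / 2600 = -0.001904
Head at (170, -85) = 73.92 + (+0.001154)·(20) + (-0.001904)·(-215) = 74.35 m.
That is higher than the 73.95 m at P-2, so the point is upgradient.

upgradient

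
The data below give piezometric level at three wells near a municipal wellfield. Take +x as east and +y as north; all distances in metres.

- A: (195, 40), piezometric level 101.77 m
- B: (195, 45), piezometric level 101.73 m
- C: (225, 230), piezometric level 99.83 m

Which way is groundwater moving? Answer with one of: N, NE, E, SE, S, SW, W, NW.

With h = a·x + b·y + c and A as origin, the differences give:
  0·a + 5·b = -0.04
  30·a + 190·b = -1.94
Eliminate b (×190 and ×5, subtract): -150·a = 2.100 → a = ∂h/∂x = -0.01400
Back-substitute: b = ∂h/∂y = -0.008000.
Flow = −∇h = (+0.01400 east, +0.008000 north), which points northeast.

NE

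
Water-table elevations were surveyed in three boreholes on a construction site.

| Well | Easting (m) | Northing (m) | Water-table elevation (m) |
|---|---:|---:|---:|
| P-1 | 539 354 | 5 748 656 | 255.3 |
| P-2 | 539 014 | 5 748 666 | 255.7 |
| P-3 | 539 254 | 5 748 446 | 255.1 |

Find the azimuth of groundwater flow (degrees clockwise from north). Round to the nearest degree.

Taking P-1 as reference: P-2−P-1 = (-340, 10, +0.4); P-3−P-1 = (-100, -210, -0.2).
Determinant of the coordinate differences = (-340)·(-210) − (-100)·10 = 72400.
∂h/∂x = [(+0.4)·(-210) − (-0.2)·10] / 72400 = -0.001133
∂h/∂y = [(-340)·(-0.2) − (-100)·(+0.4)] / 72400 = +0.001492
Flow direction (−∇h) has components (+0.001133 E, -0.001492 N).
Azimuth = atan2(E, N) = atan2(+0.001133, -0.001492) = 142.8° ≈ 143°.

143°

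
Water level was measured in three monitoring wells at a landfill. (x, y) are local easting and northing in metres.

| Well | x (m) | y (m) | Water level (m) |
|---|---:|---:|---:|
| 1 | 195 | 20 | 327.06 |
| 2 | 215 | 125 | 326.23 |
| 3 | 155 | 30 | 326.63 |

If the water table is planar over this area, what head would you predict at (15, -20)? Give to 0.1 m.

325.9 m

Taking 1 as reference: 2−1 = (20, 105, -0.83); 3−1 = (-40, 10, -0.43).
Solve a·Δx + b·Δy = Δh: det = 20·10 − (-40)·105 = 4400.
∂h/∂x = [(-0.83)·10 − (-0.43)·105] / 4400 = +0.008375
∂h/∂y = [20·(-0.43) − (-40)·(-0.83)] / 4400 = -0.009500
h(15, -20) = 327.06 + (+0.008375)·(-180) + (-0.009500)·(-40) = 327.06 -1.508 +0.380 = 325.932 m.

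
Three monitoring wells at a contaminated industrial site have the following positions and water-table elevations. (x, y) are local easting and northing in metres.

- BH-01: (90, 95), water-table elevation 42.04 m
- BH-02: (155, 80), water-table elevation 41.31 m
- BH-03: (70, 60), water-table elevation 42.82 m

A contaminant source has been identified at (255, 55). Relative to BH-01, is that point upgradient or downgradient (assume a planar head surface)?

Differences from BH-01: to BH-02 (Δx, Δy, Δh) = (65, -15, -0.73); to BH-03 = (-20, -35, +0.78).
Solve a·Δx + b·Δy = Δh: det = 65·(-35) − (-20)·(-15) = -2575.
∂h/∂x = [(-0.73)·(-35) − (+0.78)·(-15)] / -2575 = -0.01447
∂h/∂y = [65·(+0.78) − (-20)·(-0.73)] / -2575 = -0.01402
Head at (255, 55) = 42.04 + (-0.01447)·(165) + (-0.01402)·(-40) = 40.21 m.
That is lower than the 42.04 m at BH-01, so the point is downgradient.

downgradient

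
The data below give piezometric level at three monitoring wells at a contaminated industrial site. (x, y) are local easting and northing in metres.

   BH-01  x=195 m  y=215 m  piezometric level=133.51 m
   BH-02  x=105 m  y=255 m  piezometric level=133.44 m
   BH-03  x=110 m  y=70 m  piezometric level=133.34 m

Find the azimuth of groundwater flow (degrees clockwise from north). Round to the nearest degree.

241°

Taking BH-01 as reference: BH-02−BH-01 = (-90, 40, -0.07); BH-03−BH-01 = (-85, -145, -0.17).
Determinant of the coordinate differences = (-90)·(-145) − (-85)·40 = 16450.
∂h/∂x = [(-0.07)·(-145) − (-0.17)·40] / 16450 = +0.001030
∂h/∂y = [(-90)·(-0.17) − (-85)·(-0.07)] / 16450 = +0.0005684
Flow direction (−∇h) has components (-0.001030 E, -0.0005684 N).
Azimuth = atan2(E, N) = atan2(-0.001030, -0.0005684) = 241.1° ≈ 241°.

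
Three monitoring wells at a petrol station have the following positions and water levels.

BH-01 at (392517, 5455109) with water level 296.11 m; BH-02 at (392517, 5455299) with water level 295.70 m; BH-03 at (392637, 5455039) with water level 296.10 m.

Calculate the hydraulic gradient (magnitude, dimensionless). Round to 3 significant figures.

0.00254

Taking BH-01 as reference: BH-02−BH-01 = (0, 190, -0.41); BH-03−BH-01 = (120, -70, -0.01).
Determinant of the coordinate differences = 0·(-70) − 120·190 = -22800.
∂h/∂x = [(-0.41)·(-70) − (-0.01)·190] / -22800 = -0.001342
∂h/∂y = [0·(-0.01) − 120·(-0.41)] / -22800 = -0.002158
|∇h| = √(-0.001342² + -0.002158²) = 0.002541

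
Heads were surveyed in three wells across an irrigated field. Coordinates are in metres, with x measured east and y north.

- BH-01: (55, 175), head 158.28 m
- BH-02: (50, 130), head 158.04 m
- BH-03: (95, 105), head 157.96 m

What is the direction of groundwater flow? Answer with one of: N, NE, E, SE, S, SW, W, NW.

With h = a·x + b·y + c and BH-01 as origin, the differences give:
  (-5)·a + (-45)·b = -0.24
  40·a + (-70)·b = -0.32
Eliminate b (×(-70) and ×(-45), subtract): 2150·a = 2.400 → a = ∂h/∂x = +0.001116
Back-substitute: b = ∂h/∂y = +0.005209.
Flow = −∇h = (-0.001116 east, -0.005209 north), which points south.

S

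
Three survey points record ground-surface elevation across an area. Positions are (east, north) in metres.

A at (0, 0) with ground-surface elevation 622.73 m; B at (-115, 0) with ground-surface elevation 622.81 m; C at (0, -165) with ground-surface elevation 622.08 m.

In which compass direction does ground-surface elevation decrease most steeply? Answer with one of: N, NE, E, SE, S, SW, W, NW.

S

∂z/∂x = (622.81 − 622.73) / (-115 − 0) = -0.0006957
∂z/∂y = (622.08 − 622.73) / (-165 − 0) = +0.003939
Steepest decrease is along −∇f = (+0.0006957 E, -0.003939 N) → south.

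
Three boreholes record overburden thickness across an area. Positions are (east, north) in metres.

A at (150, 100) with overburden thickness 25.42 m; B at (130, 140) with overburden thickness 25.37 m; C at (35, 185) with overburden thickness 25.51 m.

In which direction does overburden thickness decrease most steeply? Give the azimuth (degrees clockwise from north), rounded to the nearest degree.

Three-point gradient (reference A): Δ to B = (-20, 40, -0.05), Δ to C = (-115, 85, +0.09).
∂d/∂x = -0.002707, ∂d/∂y = -0.002603 (det = 2900).
Steepest decrease is along −∇f: components (+0.002707 E, +0.002603 N).
Azimuth = atan2(+0.002707, +0.002603) = 46.1° ≈ 046°.

046°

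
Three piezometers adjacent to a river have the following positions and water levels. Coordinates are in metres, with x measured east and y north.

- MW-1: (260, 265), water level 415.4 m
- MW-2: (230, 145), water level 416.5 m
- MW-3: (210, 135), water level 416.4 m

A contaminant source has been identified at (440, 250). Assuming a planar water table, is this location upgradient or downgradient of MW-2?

Three-point gradient (reference MW-1): Δ to MW-2 = (-30, -120, +1.1), Δ to MW-3 = (-50, -130, +1.0).
∂h/∂x = +0.01095, ∂h/∂y = -0.01190 (det = -2100).
Head at (440, 250) = 415.4 + (+0.01095)·(180) + (-0.01190)·(-15) = 417.55 m.
That is higher than the 416.5 m at MW-2, so the point is upgradient.

upgradient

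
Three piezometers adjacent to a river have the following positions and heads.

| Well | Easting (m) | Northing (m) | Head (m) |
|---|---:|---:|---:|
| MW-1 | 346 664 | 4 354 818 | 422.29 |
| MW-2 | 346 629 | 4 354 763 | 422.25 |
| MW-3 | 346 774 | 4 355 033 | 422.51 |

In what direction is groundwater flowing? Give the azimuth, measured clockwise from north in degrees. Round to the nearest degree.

133°

Taking MW-1 as reference: MW-2−MW-1 = (-35, -55, -0.04); MW-3−MW-1 = (110, 215, +0.22).
Determinant of the coordinate differences = (-35)·215 − 110·(-55) = -1475.
∂h/∂x = [(-0.04)·215 − (+0.22)·(-55)] / -1475 = -0.002373
∂h/∂y = [(-35)·(+0.22) − 110·(-0.04)] / -1475 = +0.002237
Flow direction (−∇h) has components (+0.002373 E, -0.002237 N).
Azimuth = atan2(E, N) = atan2(+0.002373, -0.002237) = 133.3° ≈ 133°.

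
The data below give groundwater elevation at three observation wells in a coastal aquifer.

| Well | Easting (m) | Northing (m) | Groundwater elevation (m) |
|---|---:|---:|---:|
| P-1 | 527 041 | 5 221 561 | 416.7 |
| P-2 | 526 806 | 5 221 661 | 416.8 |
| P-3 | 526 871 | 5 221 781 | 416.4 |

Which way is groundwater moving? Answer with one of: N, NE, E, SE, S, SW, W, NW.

Taking P-1 as reference: P-2−P-1 = (-235, 100, +0.1); P-3−P-1 = (-170, 220, -0.3).
Solve a·Δx + b·Δy = Δh: det = (-235)·220 − (-170)·100 = -34700.
∂h/∂x = [(+0.1)·220 − (-0.3)·100] / -34700 = -0.001499
∂h/∂y = [(-235)·(-0.3) − (-170)·(+0.1)] / -34700 = -0.002522
Flow = −∇h = (+0.001499 east, +0.002522 north), which points northeast.

NE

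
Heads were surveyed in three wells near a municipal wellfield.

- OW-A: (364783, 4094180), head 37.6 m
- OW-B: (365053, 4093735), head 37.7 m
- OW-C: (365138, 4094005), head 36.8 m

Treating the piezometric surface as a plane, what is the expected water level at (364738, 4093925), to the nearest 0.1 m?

38.3 m

Differences from OW-A: to OW-B (Δx, Δy, Δh) = (270, -445, +0.1); to OW-C = (355, -175, -0.8).
Determinant of the coordinate differences = 270·(-175) − 355·(-445) = 110725.
∂h/∂x = [(+0.1)·(-175) − (-0.8)·(-445)] / 110725 = -0.003373
∂h/∂y = [270·(-0.8) − 355·(+0.1)] / 110725 = -0.002271
h(364738, 4093925) = 37.6 + (-0.003373)·(-45) + (-0.002271)·(-255) = 37.6 +0.152 +0.579 = 38.331 m.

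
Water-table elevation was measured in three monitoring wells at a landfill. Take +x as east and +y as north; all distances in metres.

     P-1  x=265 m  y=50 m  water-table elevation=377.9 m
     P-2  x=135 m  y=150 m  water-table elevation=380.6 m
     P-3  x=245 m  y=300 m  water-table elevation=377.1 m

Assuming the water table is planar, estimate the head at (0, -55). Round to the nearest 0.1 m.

Taking P-1 as reference: P-2−P-1 = (-130, 100, +2.7); P-3−P-1 = (-20, 250, -0.8).
Solve a·Δx + b·Δy = Δh: det = (-130)·250 − (-20)·100 = -30500.
∂h/∂x = [(+2.7)·250 − (-0.8)·100] / -30500 = -0.02475
∂h/∂y = [(-130)·(-0.8) − (-20)·(+2.7)] / -30500 = -0.005180
h(0, -55) = 377.9 + (-0.02475)·(-265) + (-0.005180)·(-105) = 377.9 +6.560 +0.544 = 385.004 m.

385.0 m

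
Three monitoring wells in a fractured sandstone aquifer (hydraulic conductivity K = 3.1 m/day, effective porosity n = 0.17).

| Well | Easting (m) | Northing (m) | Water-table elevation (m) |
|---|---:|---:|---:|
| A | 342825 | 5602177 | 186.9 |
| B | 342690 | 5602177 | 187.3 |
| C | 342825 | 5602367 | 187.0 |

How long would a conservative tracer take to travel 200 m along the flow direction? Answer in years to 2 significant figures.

∂h/∂x = (187.3 − 186.9) / (342690 − 342825) = -0.002963
∂h/∂y = (187.0 − 186.9) / (5602367 − 5602177) = +0.0005263
|∇h| = √(-0.002963² + 0.0005263²) = 0.003009
Seepage velocity v = K·i/n = 3.1 × 0.003009 / 0.17 = 0.05487 m/day.
t = 200 / 0.05487 = 3645 days = 9.98 years.

10.0 years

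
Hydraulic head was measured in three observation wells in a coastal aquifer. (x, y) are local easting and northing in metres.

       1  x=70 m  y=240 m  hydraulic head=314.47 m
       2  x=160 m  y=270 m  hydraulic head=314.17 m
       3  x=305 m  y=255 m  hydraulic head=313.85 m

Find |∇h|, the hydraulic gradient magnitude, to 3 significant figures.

0.00357

With h = a·x + b·y + c and 1 as origin, the differences give:
  90·a + 30·b = -0.30
  235·a + 15·b = -0.62
Eliminate b (×15 and ×30, subtract): -5700·a = 14.100 → a = ∂h/∂x = -0.002474
Back-substitute: b = ∂h/∂y = -0.002579.
|∇h| = √(-0.002474² + -0.002579²) = 0.003574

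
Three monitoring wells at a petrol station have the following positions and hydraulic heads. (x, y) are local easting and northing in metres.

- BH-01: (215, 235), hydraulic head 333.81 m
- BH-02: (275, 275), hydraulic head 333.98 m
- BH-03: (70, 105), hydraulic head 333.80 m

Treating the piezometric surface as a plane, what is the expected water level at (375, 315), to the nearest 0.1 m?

Taking BH-01 as reference: BH-02−BH-01 = (60, 40, +0.17); BH-03−BH-01 = (-145, -130, -0.01).
Solve a·Δx + b·Δy = Δh: det = 60·(-130) − (-145)·40 = -2000.
∂h/∂x = [(+0.17)·(-130) − (-0.01)·40] / -2000 = +0.01085
∂h/∂y = [60·(-0.01) − (-145)·(+0.17)] / -2000 = -0.01203
h(375, 315) = 333.81 + (+0.01085)·(160) + (-0.01203)·(80) = 333.81 +1.736 -0.962 = 334.584 m.

334.6 m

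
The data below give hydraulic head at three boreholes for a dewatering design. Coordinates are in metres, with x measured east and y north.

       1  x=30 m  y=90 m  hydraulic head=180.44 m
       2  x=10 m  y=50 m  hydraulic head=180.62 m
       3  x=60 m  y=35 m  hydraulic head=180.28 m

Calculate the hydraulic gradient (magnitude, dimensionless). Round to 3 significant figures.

With h = a·x + b·y + c and 1 as origin, the differences give:
  (-20)·a + (-40)·b = +0.18
  30·a + (-55)·b = -0.16
Eliminate b (×(-55) and ×(-40), subtract): 2300·a = -16.300 → a = ∂h/∂x = -0.007087
Back-substitute: b = ∂h/∂y = -0.0009565.
|∇h| = √(-0.007087² + -0.0009565²) = 0.007151

0.00715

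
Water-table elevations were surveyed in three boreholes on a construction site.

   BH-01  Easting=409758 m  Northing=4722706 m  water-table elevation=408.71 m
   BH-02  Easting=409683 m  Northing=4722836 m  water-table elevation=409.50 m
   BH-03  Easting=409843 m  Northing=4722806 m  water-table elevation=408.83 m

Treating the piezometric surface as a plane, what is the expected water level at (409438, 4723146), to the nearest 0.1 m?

411.6 m

With h = a·x + b·y + c and BH-01 as origin, the differences give:
  (-75)·a + 130·b = +0.79
  85·a + 100·b = +0.12
Eliminate b (×100 and ×130, subtract): -18550·a = 63.400 → a = ∂h/∂x = -0.003418
Back-substitute: b = ∂h/∂y = +0.004105.
h(409438, 4723146) = 408.71 + (-0.003418)·(-320) + (+0.004105)·(440) = 408.71 +1.094 +1.806 = 411.610 m.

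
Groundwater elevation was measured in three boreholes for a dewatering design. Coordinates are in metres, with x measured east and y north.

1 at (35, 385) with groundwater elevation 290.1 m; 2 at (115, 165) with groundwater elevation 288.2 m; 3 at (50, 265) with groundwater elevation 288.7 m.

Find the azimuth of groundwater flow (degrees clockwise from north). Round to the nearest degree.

224°

With h = a·x + b·y + c and 1 as origin, the differences give:
  80·a + (-220)·b = -1.9
  15·a + (-120)·b = -1.4
Eliminate b (×(-120) and ×(-220), subtract): -6300·a = -80.00 → a = ∂h/∂x = +0.01270
Back-substitute: b = ∂h/∂y = +0.01325.
Flow direction (−∇h) has components (-0.01270 E, -0.01325 N).
Azimuth = atan2(E, N) = atan2(-0.01270, -0.01325) = 223.8° ≈ 224°.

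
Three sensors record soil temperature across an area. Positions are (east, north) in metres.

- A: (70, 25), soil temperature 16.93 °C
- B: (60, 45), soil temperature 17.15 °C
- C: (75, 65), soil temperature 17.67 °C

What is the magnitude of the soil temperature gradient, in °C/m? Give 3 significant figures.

Differences from A: to B (Δx, Δy, Δh) = (-10, 20, +0.22); to C = (5, 40, +0.74).
Determinant of the coordinate differences = (-10)·40 − 5·20 = -500.
∂T/∂x = [(+0.22)·40 − (+0.74)·20] / -500 = +0.01200
∂T/∂y = [(-10)·(+0.74) − 5·(+0.22)] / -500 = +0.01700
|∇f| = √(0.01200² + 0.01700²) = 0.02081 °C/m

0.0208 °C/m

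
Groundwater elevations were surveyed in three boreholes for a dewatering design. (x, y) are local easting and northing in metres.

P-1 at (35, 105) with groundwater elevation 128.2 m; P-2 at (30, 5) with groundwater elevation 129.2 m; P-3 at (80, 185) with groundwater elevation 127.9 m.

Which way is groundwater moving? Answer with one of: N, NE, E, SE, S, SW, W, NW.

NW

With h = a·x + b·y + c and P-1 as origin, the differences give:
  (-5)·a + (-100)·b = +1.0
  45·a + 80·b = -0.3
Eliminate b (×80 and ×(-100), subtract): 4100·a = 50.00 → a = ∂h/∂x = +0.01220
Back-substitute: b = ∂h/∂y = -0.01061.
Flow = −∇h = (-0.01220 east, +0.01061 north), which points northwest.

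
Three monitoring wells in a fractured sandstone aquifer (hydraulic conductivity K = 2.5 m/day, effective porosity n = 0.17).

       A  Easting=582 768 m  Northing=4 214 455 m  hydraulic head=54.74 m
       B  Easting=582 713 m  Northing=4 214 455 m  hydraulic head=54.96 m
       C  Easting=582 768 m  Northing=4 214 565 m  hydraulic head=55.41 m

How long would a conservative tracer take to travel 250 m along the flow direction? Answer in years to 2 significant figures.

∂h/∂x = (54.96 − 54.74) / (582713 − 582768) = -0.004000
∂h/∂y = (55.41 − 54.74) / (4214565 − 4214455) = +0.006091
|∇h| = √(-0.004000² + 0.006091²) = 0.007287
Seepage velocity v = K·i/n = 2.5 × 0.007287 / 0.17 = 0.1072 m/day.
t = 250 / 0.1072 = 2332 days = 6.38 years.

6.4 years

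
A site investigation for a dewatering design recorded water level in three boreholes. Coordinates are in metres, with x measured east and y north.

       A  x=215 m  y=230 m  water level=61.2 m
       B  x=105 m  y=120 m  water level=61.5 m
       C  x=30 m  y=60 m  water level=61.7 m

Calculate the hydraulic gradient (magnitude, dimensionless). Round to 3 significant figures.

With h = a·x + b·y + c and A as origin, the differences give:
  (-110)·a + (-110)·b = +0.3
  (-185)·a + (-170)·b = +0.5
Eliminate b (×(-170) and ×(-110), subtract): -1650·a = 4.00 → a = ∂h/∂x = -0.002424
Back-substitute: b = ∂h/∂y = -0.0003030.
|∇h| = √(-0.002424² + -0.0003030²) = 0.002443

0.00244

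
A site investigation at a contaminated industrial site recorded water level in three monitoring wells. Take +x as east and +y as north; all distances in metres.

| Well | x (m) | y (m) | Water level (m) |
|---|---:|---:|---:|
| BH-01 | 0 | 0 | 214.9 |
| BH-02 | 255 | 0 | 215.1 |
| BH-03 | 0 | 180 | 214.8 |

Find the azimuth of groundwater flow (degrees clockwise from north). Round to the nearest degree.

305°

∂h/∂x = (215.1 − 214.9) / (255 − 0) = +0.0007843
∂h/∂y = (214.8 − 214.9) / (180 − 0) = -0.0005556
Flow direction (−∇h) has components (-0.0007843 E, +0.0005556 N).
Azimuth = atan2(E, N) = atan2(-0.0007843, +0.0005556) = 305.3° ≈ 305°.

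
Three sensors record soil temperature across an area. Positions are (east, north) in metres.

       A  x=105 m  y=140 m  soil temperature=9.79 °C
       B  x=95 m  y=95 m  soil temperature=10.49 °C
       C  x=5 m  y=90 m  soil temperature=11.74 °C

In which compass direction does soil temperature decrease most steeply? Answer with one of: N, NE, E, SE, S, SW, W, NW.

NE

Taking A as reference: B−A = (-10, -45, +0.70); C−A = (-100, -50, +1.95).
Solve a·Δx + b·Δy = ΔT: det = (-10)·(-50) − (-100)·(-45) = -4000.
∂T/∂x = [(+0.70)·(-50) − (+1.95)·(-45)] / -4000 = -0.01319
∂T/∂y = [(-10)·(+1.95) − (-100)·(+0.70)] / -4000 = -0.01263
Steepest decrease is along −∇f = (+0.01319 E, +0.01263 N) → northeast.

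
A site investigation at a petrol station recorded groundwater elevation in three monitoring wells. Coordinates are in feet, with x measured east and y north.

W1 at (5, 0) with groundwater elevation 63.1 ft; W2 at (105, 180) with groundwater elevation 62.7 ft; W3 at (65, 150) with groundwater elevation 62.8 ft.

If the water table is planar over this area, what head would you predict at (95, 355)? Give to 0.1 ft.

62.5 ft

Differences from W1: to W2 (Δx, Δy, Δh) = (100, 180, -0.4); to W3 = (60, 150, -0.3).
Determinant of the coordinate differences = 100·150 − 60·180 = 4200.
∂h/∂x = [(-0.4)·150 − (-0.3)·180] / 4200 = -0.001429
∂h/∂y = [100·(-0.3) − 60·(-0.4)] / 4200 = -0.001429
h(95, 355) = 63.1 + (-0.001429)·(90) + (-0.001429)·(355) = 63.1 -0.129 -0.507 = 62.464 ft.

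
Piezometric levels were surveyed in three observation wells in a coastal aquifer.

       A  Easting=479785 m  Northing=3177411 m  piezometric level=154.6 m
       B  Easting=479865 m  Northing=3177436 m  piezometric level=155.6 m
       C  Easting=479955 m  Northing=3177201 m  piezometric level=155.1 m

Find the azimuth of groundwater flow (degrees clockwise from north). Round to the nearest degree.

Taking A as reference: B−A = (80, 25, +1.0); C−A = (170, -210, +0.5).
Solve a·Δx + b·Δy = Δh: det = 80·(-210) − 170·25 = -21050.
∂h/∂x = [(+1.0)·(-210) − (+0.5)·25] / -21050 = +0.01057
∂h/∂y = [80·(+0.5) − 170·(+1.0)] / -21050 = +0.006176
Flow direction (−∇h) has components (-0.01057 E, -0.006176 N).
Azimuth = atan2(E, N) = atan2(-0.01057, -0.006176) = 239.7° ≈ 240°.

240°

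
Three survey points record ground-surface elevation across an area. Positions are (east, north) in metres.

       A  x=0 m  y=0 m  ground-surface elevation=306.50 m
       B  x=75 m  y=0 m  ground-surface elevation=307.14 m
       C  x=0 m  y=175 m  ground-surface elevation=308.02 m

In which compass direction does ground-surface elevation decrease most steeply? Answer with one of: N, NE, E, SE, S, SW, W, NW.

SW

∂z/∂x = (307.14 − 306.50) / (75 − 0) = +0.008533
∂z/∂y = (308.02 − 306.50) / (175 − 0) = +0.008686
Steepest decrease is along −∇f = (-0.008533 E, -0.008686 N) → southwest.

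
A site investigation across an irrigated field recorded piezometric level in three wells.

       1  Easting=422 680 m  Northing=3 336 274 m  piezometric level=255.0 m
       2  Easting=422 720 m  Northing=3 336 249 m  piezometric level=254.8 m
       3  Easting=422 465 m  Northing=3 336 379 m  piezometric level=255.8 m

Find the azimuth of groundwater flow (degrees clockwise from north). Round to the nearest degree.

With h = a·x + b·y + c and 1 as origin, the differences give:
  40·a + (-25)·b = -0.2
  (-215)·a + 105·b = +0.8
Eliminate b (×105 and ×(-25), subtract): -1175·a = -1.00 → a = ∂h/∂x = +0.0008511
Back-substitute: b = ∂h/∂y = +0.009362.
Flow direction (−∇h) has components (-0.0008511 E, -0.009362 N).
Azimuth = atan2(E, N) = atan2(-0.0008511, -0.009362) = 185.2° ≈ 185°.

185°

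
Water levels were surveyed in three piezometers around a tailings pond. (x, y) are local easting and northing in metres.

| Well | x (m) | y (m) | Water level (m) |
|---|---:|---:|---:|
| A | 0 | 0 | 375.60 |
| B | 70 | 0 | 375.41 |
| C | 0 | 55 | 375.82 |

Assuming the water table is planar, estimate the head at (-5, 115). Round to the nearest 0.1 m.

∂h/∂x = (375.41 − 375.60) / (70 − 0) = -0.002714
∂h/∂y = (375.82 − 375.60) / (55 − 0) = +0.004000
h(-5, 115) = 375.60 + (-0.002714)·(-5) + (+0.004000)·(115) = 375.60 +0.014 +0.460 = 376.074 m.

376.1 m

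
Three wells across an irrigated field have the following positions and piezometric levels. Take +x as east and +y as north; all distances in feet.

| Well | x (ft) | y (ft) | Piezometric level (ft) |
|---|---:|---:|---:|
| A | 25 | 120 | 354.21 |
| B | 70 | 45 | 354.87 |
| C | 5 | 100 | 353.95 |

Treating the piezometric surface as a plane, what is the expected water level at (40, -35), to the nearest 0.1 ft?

Three-point gradient (reference A): Δ to B = (45, -75, +0.66), Δ to C = (-20, -20, -0.26).
∂h/∂x = +0.01362, ∂h/∂y = -0.0006250 (det = -2400).
h(40, -35) = 354.21 + (+0.01362)·(15) + (-0.0006250)·(-155) = 354.21 +0.204 +0.097 = 354.511 ft.

354.5 ft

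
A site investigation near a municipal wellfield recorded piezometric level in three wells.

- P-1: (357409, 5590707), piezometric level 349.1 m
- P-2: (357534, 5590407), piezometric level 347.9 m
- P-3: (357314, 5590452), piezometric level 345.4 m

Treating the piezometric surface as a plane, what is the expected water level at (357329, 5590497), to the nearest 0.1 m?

346.0 m

Differences from P-1: to P-2 (Δx, Δy, Δh) = (125, -300, -1.2); to P-3 = (-95, -255, -3.7).
Solve a·Δx + b·Δy = Δh: det = 125·(-255) − (-95)·(-300) = -60375.
∂h/∂x = [(-1.2)·(-255) − (-3.7)·(-300)] / -60375 = +0.01332
∂h/∂y = [125·(-3.7) − (-95)·(-1.2)] / -60375 = +0.009549
h(357329, 5590497) = 349.1 + (+0.01332)·(-80) + (+0.009549)·(-210) = 349.1 -1.065 -2.005 = 346.029 m.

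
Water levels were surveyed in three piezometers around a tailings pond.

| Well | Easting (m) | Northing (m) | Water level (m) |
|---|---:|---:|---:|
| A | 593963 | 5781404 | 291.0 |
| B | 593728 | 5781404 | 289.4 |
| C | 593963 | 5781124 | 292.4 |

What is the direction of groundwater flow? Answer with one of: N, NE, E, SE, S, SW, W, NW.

NW

∂h/∂x = (289.4 − 291.0) / (593728 − 593963) = +0.006809
∂h/∂y = (292.4 − 291.0) / (5781124 − 5781404) = -0.005000
Flow = −∇h = (-0.006809 east, +0.005000 north), which points northwest.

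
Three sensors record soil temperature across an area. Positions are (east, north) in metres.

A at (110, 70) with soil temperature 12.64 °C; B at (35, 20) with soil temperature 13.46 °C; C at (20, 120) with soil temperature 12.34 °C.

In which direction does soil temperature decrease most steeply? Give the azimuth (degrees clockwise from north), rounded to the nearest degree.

015°

Taking A as reference: B−A = (-75, -50, +0.82); C−A = (-90, 50, -0.30).
Determinant of the coordinate differences = (-75)·50 − (-90)·(-50) = -8250.
∂T/∂x = [(+0.82)·50 − (-0.30)·(-50)] / -8250 = -0.003152
∂T/∂y = [(-75)·(-0.30) − (-90)·(+0.82)] / -8250 = -0.01167
Steepest decrease is along −∇f: components (+0.003152 E, +0.01167 N).
Azimuth = atan2(+0.003152, +0.01167) = 15.1° ≈ 015°.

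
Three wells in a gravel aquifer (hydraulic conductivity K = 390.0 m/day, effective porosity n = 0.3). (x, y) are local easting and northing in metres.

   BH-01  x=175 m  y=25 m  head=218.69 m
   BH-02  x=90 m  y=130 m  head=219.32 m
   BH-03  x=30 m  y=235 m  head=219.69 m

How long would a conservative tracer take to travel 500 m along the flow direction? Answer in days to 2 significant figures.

36 days

With h = a·x + b·y + c and BH-01 as origin, the differences give:
  (-85)·a + 105·b = +0.63
  (-145)·a + 210·b = +1.00
Eliminate b (×210 and ×105, subtract): -2625·a = 27.300 → a = ∂h/∂x = -0.01040
Back-substitute: b = ∂h/∂y = -0.002419.
|∇h| = √(-0.01040² + -0.002419²) = 0.01068
Seepage velocity v = K·i/n = 390.0 × 0.01068 / 0.3 = 13.88 m/day.
t = 500 / 13.88 = 36.02 days.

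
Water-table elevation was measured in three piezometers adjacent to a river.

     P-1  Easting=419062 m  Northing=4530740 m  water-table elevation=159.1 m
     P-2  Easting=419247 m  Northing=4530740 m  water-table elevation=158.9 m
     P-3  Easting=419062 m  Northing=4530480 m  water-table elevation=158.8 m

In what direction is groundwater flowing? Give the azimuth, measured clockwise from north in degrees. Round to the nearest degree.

∂h/∂x = (158.9 − 159.1) / (419247 − 419062) = -0.001081
∂h/∂y = (158.8 − 159.1) / (4530480 − 4530740) = +0.001154
Flow direction (−∇h) has components (+0.001081 E, -0.001154 N).
Azimuth = atan2(E, N) = atan2(+0.001081, -0.001154) = 136.9° ≈ 137°.

137°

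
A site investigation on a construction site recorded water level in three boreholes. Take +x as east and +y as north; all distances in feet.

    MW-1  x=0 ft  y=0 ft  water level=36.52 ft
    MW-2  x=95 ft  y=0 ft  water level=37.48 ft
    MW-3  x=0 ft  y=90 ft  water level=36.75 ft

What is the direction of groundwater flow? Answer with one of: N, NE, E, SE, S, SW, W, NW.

W

∂h/∂x = (37.48 − 36.52) / (95 − 0) = +0.01011
∂h/∂y = (36.75 − 36.52) / (90 − 0) = +0.002556
Flow = −∇h = (-0.01011 east, -0.002556 north), which points west.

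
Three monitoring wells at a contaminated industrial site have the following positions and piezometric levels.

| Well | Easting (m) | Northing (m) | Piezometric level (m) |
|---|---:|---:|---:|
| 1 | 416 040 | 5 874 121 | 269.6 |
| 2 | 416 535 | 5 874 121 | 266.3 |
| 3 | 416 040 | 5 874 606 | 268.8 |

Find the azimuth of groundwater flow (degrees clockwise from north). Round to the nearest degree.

076°

∂h/∂x = (266.3 − 269.6) / (416535 − 416040) = -0.006667
∂h/∂y = (268.8 − 269.6) / (5874606 − 5874121) = -0.001649
Flow direction (−∇h) has components (+0.006667 E, +0.001649 N).
Azimuth = atan2(E, N) = atan2(+0.006667, +0.001649) = 76.1° ≈ 076°.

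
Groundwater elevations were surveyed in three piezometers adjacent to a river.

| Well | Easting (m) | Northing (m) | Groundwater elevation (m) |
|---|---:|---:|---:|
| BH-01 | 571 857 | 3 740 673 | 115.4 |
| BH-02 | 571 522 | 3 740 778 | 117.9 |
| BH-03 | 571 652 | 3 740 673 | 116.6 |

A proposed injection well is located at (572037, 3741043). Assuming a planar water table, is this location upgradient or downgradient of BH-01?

Taking BH-01 as reference: BH-02−BH-01 = (-335, 105, +2.5); BH-03−BH-01 = (-205, 0, +1.2).
Solve a·Δx + b·Δy = Δh: det = (-335)·0 − (-205)·105 = 21525.
∂h/∂x = [(+2.5)·0 − (+1.2)·105] / 21525 = -0.005854
∂h/∂y = [(-335)·(+1.2) − (-205)·(+2.5)] / 21525 = +0.005134
Head at (572037, 3741043) = 115.4 + (-0.005854)·(180) + (+0.005134)·(370) = 116.25 m.
That is higher than the 115.4 m at BH-01, so the point is upgradient.

upgradient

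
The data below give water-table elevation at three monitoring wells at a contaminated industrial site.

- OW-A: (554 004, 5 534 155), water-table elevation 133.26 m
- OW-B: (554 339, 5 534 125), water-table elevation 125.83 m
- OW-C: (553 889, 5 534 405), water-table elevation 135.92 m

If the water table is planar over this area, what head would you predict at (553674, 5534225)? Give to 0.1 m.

Taking OW-A as reference: OW-B−OW-A = (335, -30, -7.43); OW-C−OW-A = (-115, 250, +2.66).
Solve a·Δx + b·Δy = Δh: det = 335·250 − (-115)·(-30) = 80300.
∂h/∂x = [(-7.43)·250 − (+2.66)·(-30)] / 80300 = -0.02214
∂h/∂y = [335·(+2.66) − (-115)·(-7.43)] / 80300 = +0.0004564
h(553674, 5534225) = 133.26 + (-0.02214)·(-330) + (+0.0004564)·(70) = 133.26 +7.306 +0.032 = 140.598 m.

140.6 m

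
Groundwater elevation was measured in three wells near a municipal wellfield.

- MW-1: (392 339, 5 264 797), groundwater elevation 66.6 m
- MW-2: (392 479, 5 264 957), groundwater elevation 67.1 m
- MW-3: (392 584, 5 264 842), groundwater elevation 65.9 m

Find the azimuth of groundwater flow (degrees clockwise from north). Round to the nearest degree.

149°

Differences from MW-1: to MW-2 (Δx, Δy, Δh) = (140, 160, +0.5); to MW-3 = (245, 45, -0.7).
Determinant of the coordinate differences = 140·45 − 245·160 = -32900.
∂h/∂x = [(+0.5)·45 − (-0.7)·160] / -32900 = -0.004088
∂h/∂y = [140·(-0.7) − 245·(+0.5)] / -32900 = +0.006702
Flow direction (−∇h) has components (+0.004088 E, -0.006702 N).
Azimuth = atan2(E, N) = atan2(+0.004088, -0.006702) = 148.6° ≈ 149°.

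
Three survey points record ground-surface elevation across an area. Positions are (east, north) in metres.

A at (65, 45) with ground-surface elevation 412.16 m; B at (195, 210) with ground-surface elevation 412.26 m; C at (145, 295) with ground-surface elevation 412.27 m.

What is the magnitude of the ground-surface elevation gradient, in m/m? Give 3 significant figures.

With z = a·x + b·y + c and A as origin, the differences give:
  130·a + 165·b = +0.10
  80·a + 250·b = +0.11
Eliminate b (×250 and ×165, subtract): 19300·a = 6.850 → a = ∂z/∂x = +0.0003549
Back-substitute: b = ∂z/∂y = +0.0003264.
|∇f| = √(0.0003549² + 0.0003264²) = 0.0004822 m/m

0.000482 m/m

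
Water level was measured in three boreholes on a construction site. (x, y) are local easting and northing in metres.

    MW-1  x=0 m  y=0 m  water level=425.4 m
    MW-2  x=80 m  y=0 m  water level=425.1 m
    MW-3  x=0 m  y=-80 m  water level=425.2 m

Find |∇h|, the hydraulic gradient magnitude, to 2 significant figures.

∂h/∂x = (425.1 − 425.4) / (80 − 0) = -0.003750
∂h/∂y = (425.2 − 425.4) / (-80 − 0) = +0.002500
|∇h| = √(-0.003750² + 0.002500²) = 0.004507

0.0045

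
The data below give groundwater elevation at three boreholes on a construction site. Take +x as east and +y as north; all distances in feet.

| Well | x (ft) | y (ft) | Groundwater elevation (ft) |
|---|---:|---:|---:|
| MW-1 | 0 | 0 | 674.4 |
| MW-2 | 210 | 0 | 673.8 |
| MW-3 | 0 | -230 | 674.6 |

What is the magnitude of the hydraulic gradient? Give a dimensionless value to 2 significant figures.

0.0030

∂h/∂x = (673.8 − 674.4) / (210 − 0) = -0.002857
∂h/∂y = (674.6 − 674.4) / (-230 − 0) = -0.0008696
|∇h| = √(-0.002857² + -0.0008696²) = 0.002986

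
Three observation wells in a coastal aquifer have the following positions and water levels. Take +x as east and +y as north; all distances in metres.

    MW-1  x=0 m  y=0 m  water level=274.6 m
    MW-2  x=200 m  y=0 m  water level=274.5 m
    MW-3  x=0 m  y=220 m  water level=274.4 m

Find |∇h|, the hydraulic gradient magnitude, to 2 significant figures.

0.0010

∂h/∂x = (274.5 − 274.6) / (200 − 0) = -0.0005000
∂h/∂y = (274.4 − 274.6) / (220 − 0) = -0.0009091
|∇h| = √(-0.0005000² + -0.0009091²) = 0.001038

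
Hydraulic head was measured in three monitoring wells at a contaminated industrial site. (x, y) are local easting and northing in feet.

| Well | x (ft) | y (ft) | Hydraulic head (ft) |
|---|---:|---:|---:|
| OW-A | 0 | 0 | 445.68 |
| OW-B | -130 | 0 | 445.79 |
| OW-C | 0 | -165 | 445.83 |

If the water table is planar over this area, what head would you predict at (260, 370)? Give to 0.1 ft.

445.1 ft

∂h/∂x = (445.79 − 445.68) / (-130 − 0) = -0.0008462
∂h/∂y = (445.83 − 445.68) / (-165 − 0) = -0.0009091
h(260, 370) = 445.68 + (-0.0008462)·(260) + (-0.0009091)·(370) = 445.68 -0.220 -0.336 = 445.124 ft.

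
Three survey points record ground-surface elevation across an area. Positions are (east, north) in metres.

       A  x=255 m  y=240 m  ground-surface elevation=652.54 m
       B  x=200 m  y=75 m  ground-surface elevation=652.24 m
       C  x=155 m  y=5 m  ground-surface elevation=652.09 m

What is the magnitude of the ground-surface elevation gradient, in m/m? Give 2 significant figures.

0.0018 m/m

With z = a·x + b·y + c and A as origin, the differences give:
  (-55)·a + (-165)·b = -0.30
  (-100)·a + (-235)·b = -0.45
Eliminate b (×(-235) and ×(-165), subtract): -3575·a = -3.750 → a = ∂z/∂x = +0.001049
Back-substitute: b = ∂z/∂y = +0.001469.
|∇f| = √(0.001049² + 0.001469²) = 0.001805 m/m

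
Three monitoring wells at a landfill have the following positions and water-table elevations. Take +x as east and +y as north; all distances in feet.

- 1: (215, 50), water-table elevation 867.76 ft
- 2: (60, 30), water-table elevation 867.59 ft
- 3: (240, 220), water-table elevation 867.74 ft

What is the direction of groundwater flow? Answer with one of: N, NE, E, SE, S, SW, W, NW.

W

Three-point gradient (reference 1): Δ to 2 = (-155, -20, -0.17), Δ to 3 = (25, 170, -0.02).
∂h/∂x = +0.001133, ∂h/∂y = -0.0002843 (det = -25850).
Flow = −∇h = (-0.001133 east, +0.0002843 north), which points west.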